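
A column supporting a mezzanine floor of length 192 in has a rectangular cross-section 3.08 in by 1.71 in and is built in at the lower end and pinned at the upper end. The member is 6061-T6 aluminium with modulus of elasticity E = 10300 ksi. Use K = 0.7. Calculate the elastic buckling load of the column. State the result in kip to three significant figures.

P_cr ≈ 7.22 kip

Buckling occurs about the weak axis: I_min = h·b³/12 with b = 1.71 in (the shorter side).
I_min = 3.08×1.71³/12 = 1.283 in⁴
Effective length L_e = K·L = 0.7 × 192 = 134.4 in
P_cr = π²EI / L_e² = π² × 10300×10³ × 1.283 / 134.4² = 7.223×10^3 lb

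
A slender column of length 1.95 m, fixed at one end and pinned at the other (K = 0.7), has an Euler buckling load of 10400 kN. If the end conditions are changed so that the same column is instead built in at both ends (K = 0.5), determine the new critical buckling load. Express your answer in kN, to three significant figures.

P_cr ∝ 1/K², so P_cr,new = P_cr,old × (K_old/K_new)² = 10400 × (0.7/0.5)²
= 10400 × 1.960 = 20400 kN

P_cr ≈ 20400 kN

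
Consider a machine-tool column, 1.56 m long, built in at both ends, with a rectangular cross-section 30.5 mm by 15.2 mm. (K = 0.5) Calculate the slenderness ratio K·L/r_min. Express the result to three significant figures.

λ ≈ 178

For a rectangle r_min = b/√12 = 15.2/√12 = 4.388 mm
L_e = K·L = 0.5 × 1.56 m = 0.7800 m = 780.00 mm
λ = L_e / r_min = 780.00 / 4.388 = 178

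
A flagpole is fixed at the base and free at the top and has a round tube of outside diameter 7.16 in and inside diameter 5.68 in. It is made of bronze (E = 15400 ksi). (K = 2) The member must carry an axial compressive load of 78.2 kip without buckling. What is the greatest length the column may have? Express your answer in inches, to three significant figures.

L_max ≈ 195 in

d_o = 7.16 in, d_i = 5.68 in
I = π(d_o⁴ − d_i⁴)/64 = π(7.16⁴ − 5.680⁴)/64 = 77.92 in⁴
At the buckling limit P_cr = P = 7.820×10^4 lb
From P_cr = π²EI/(K·L)²:  L = (1/K)·√(π²EI/P_cr) = (1/2)·√(π²×1.54×10^7×77.92/7.820×10^4)
L = 195 in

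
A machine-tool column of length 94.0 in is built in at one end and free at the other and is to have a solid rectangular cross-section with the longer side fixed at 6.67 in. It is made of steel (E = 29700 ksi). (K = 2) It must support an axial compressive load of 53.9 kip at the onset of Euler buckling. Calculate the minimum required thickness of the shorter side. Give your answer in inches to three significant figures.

b ≈ 2.27 in

L_e = K·L = 2 × 94.0 = 188.0 in
Required I = P_cr·L_e²/(π²E) = 5.390×10^4 × 188.0² / (π² × 2.97×10^7) = 6.499 in⁴
Rectangle, weak axis: I_min = h·b³/12 with h = 6.67 in fixed  ⇒  b = (12I/h)^(1/3) = 2.27 in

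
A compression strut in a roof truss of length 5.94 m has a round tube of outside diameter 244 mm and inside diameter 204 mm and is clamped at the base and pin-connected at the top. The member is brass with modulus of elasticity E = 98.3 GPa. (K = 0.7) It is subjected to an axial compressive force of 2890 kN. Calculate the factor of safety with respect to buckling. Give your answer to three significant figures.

n ≈ 1.73

d_o = 244 mm, d_i = 204 mm
I = π(d_o⁴ − d_i⁴)/64 = π(244⁴ − 204.0⁴)/64 = 8.898×10^7 mm⁴
I = 8.898×10^7 mm⁴ = 8.898×10^-5 m⁴
Effective length L_e = K·L = 0.7 × 5.94 = 4.158 m
P_cr = π²EI / L_e² = π² × 98.3×10⁹ × 8.898×10^-5 / 4.158² = 4.993×10^6 N
Factor of safety n = P_cr / P = 4993.1 / 2890 = 1.73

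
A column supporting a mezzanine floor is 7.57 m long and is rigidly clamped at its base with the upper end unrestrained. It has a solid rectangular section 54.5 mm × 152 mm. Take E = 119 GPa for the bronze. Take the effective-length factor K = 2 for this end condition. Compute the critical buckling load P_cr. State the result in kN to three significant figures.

P_cr ≈ 10.5 kN

Buckling occurs about the weak axis: I_min = h·b³/12 with b = 54.5 mm (the shorter side).
I_min = 152×54.5³/12 = 2.050×10^6 mm⁴
I = 2.050×10^6 mm⁴ = 2.050×10^-6 m⁴
Effective length L_e = K·L = 2 × 7.57 = 15.14 m
P_cr = π²EI / L_e² = π² × 119×10⁹ × 2.050×10^-6 / 15.14² = 1.051×10^4 N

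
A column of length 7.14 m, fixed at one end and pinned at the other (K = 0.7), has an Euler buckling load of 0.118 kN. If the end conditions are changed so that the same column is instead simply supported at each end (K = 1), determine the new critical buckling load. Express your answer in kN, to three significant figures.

P_cr ∝ 1/K², so P_cr,new = P_cr,old × (K_old/K_new)² = 0.118 × (0.7/1)²
= 0.118 × 0.4900 = 0.0578 kN

P_cr ≈ 0.0578 kN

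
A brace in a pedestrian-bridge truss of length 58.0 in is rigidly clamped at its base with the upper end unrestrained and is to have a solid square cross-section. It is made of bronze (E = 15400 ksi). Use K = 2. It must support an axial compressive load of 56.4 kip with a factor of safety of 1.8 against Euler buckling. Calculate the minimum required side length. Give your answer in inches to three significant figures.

Required P_cr = n·P = 1.8 × 56.4 = 101.5 kip
L_e = K·L = 2 × 58.0 = 116.0 in
Required I = P_cr·L_e²/(π²E) = 1.015×10^5 × 116.0² / (π² × 1.54×10^7) = 8.988 in⁴
Solid square: I = a⁴/12  ⇒  a = (12I)^(1/4) = (12×8.988)^(1/4) = 3.22 in

a ≈ 3.22 in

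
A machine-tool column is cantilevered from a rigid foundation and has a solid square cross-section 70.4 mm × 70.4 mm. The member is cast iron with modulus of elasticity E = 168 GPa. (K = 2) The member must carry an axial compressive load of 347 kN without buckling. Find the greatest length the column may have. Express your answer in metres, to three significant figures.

L_max ≈ 1.56 m

I = a⁴/12 = 70.4⁴/12 = 2.047×10^6 mm⁴
I = 2.047×10^-6 m⁴
At the buckling limit P_cr = P = 3.470×10^5 N
From P_cr = π²EI/(K·L)²:  L = (1/K)·√(π²EI/P_cr) = (1/2)·√(π²×1.68×10^11×2.047×10^-6/3.470×10^5)
L = 1.56 m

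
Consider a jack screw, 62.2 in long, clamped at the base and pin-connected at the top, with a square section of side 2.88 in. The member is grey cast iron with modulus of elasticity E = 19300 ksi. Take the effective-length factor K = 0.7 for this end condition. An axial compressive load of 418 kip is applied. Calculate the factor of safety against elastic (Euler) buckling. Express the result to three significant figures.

I = a⁴/12 = 2.88⁴/12 = 5.733 in⁴
Effective length L_e = K·L = 0.7 × 62.2 = 43.54 in
P_cr = π²EI / L_e² = π² × 19300×10³ × 5.733 / 43.54² = 5.761×10^5 lb
Factor of safety n = P_cr / P = 576.06 / 418 = 1.38

n ≈ 1.38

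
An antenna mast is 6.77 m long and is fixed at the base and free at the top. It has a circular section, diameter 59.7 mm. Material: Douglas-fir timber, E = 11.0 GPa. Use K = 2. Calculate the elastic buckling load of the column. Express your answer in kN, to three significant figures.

P_cr ≈ 0.369 kN

I = πd⁴/64 = π×59.7⁴/64 = 6.235×10^5 mm⁴
I = 6.235×10^5 mm⁴ = 6.235×10^-7 m⁴
Effective length L_e = K·L = 2 × 6.77 = 13.54 m
P_cr = π²EI / L_e² = π² × 11.0×10⁹ × 6.235×10^-7 / 13.54² = 369.3 N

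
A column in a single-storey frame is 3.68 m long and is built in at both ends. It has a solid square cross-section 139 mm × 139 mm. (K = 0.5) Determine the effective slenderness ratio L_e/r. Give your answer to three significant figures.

For a square r = a/√12 = 139/√12 = 40.13 mm
L_e = K·L = 0.5 × 3.68 m = 1.840 m = 1840.0 mm
λ = L_e / r_min = 1840.0 / 40.13 = 45.9

λ ≈ 45.9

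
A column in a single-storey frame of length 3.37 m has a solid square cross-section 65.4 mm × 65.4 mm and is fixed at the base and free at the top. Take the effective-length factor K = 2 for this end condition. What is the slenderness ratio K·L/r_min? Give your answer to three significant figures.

I = a⁴/12 = 65.4⁴/12 = 1.525×10^6 mm⁴
A = 4.277×10^3 mm²;  r_min = √(I/A) = √(1.525×10^6/4.277×10^3) = 18.88 mm
L_e = K·L = 2 × 3.37 m = 6.740 m = 6740.0 mm
λ = L_e / r_min = 6740.0 / 18.88 = 357

λ ≈ 357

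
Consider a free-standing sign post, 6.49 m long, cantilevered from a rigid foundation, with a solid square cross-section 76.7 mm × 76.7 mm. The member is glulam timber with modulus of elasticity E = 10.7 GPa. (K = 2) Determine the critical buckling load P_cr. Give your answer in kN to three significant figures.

P_cr ≈ 1.81 kN

I = a⁴/12 = 76.7⁴/12 = 2.884×10^6 mm⁴
I = 2.884×10^6 mm⁴ = 2.884×10^-6 m⁴
Effective length L_e = K·L = 2 × 6.49 = 12.98 m
P_cr = π²EI / L_e² = π² × 10.7×10⁹ × 2.884×10^-6 / 12.98² = 1.808×10^3 N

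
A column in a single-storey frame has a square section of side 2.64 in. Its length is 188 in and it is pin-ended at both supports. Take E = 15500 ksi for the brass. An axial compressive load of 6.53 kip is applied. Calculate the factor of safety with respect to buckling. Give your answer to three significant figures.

n ≈ 2.68

I = a⁴/12 = 2.64⁴/12 = 4.048 in⁴
Effective length L_e = K·L = 1 × 188 = 188.0 in
P_cr = π²EI / L_e² = π² × 15500×10³ × 4.048 / 188.0² = 1.752×10^4 lb
Factor of safety n = P_cr / P = 17.521 / 6.53 = 2.68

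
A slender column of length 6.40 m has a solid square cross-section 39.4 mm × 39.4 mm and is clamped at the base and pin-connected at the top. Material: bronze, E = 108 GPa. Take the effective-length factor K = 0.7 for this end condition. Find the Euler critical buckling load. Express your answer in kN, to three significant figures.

I = a⁴/12 = 39.4⁴/12 = 2.008×10^5 mm⁴
I = 2.008×10^5 mm⁴ = 2.008×10^-7 m⁴
Effective length L_e = K·L = 0.7 × 6.40 = 4.480 m
P_cr = π²EI / L_e² = π² × 108×10⁹ × 2.008×10^-7 / 4.480² = 1.067×10^4 N

P_cr ≈ 10.7 kN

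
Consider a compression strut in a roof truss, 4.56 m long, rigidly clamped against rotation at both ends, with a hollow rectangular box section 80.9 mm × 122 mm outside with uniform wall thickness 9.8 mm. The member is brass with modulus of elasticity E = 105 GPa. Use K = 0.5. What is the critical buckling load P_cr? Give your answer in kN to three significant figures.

P_cr ≈ 681 kN

Inner dimensions: h_i = 122 − 2×9.8 = 102.4 mm, b_i = 80.9 − 2×9.8 = 61.30 mm
Weak-axis I_min = (h_o·b_o³ − h_i·b_i³)/12 with b_o = 80.9, b_i = 61.30 mm (shorter outer/inner sides).
I_min = (122×80.9³ − 102.4×61.30³)/12 = 3.417×10^6 mm⁴
I = 3.417×10^6 mm⁴ = 3.417×10^-6 m⁴
Effective length L_e = K·L = 0.5 × 4.56 = 2.280 m
P_cr = π²EI / L_e² = π² × 105×10⁹ × 3.417×10^-6 / 2.280² = 6.813×10^5 N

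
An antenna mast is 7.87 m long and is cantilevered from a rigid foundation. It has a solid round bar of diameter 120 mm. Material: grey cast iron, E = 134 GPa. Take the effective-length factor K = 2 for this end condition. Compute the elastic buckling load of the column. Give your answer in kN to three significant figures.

P_cr ≈ 54.3 kN

I = πd⁴/64 = π×120⁴/64 = 1.018×10^7 mm⁴
I = 1.018×10^7 mm⁴ = 1.018×10^-5 m⁴
Effective length L_e = K·L = 2 × 7.87 = 15.74 m
P_cr = π²EI / L_e² = π² × 134×10⁹ × 1.018×10^-5 / 15.74² = 5.434×10^4 N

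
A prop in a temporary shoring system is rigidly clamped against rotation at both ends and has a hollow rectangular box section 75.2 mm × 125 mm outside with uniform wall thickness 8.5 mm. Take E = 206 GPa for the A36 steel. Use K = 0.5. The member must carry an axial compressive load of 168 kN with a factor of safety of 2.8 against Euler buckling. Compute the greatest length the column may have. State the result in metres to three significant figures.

Inner dimensions: h_i = 125 − 2×8.5 = 108.0 mm, b_i = 75.2 − 2×8.5 = 58.20 mm
Weak-axis I_min = (h_o·b_o³ − h_i·b_i³)/12 with b_o = 75.2, b_i = 58.20 mm (shorter outer/inner sides).
I_min = (125×75.2³ − 108.0×58.20³)/12 = 2.656×10^6 mm⁴
I = 2.656×10^-6 m⁴
Required critical load P_cr = n·P = 2.8 × 168 = 470.4 kN = 4.704×10^5 N
From P_cr = π²EI/(K·L)²:  L = (1/K)·√(π²EI/P_cr) = (1/0.5)·√(π²×2.06×10^11×2.656×10^-6/4.704×10^5)
L = 6.78 m

L_max ≈ 6.78 m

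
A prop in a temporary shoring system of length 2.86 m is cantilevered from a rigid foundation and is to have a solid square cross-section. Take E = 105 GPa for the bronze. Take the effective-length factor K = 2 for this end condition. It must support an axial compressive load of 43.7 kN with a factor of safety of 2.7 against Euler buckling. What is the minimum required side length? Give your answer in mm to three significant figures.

a ≈ 81.8 mm

Required P_cr = n·P = 2.7 × 43.7 = 118.0 kN
L_e = K·L = 2 × 2.86 = 5.720 m
Required I = P_cr·L_e²/(π²E) = 1.180×10^5 × 5.720² / (π² × 1.05×10^11) = 3.725×10^-6 m⁴
I_req = 3.725×10^6 mm⁴
Solid square: I = a⁴/12  ⇒  a = (12I)^(1/4) = (12×3.725×10^6)^(1/4) = 81.8 mm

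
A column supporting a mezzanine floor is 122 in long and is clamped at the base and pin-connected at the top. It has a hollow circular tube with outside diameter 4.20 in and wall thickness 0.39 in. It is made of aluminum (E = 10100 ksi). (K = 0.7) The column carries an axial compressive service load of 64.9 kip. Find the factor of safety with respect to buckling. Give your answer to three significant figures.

Inner diameter d_i = 4.20 − 2×0.39 = 3.420 in
I = π(d_o⁴ − d_i⁴)/64 = π(4.20⁴ − 3.420⁴)/64 = 8.559 in⁴
Effective length L_e = K·L = 0.7 × 122 = 85.40 in
P_cr = π²EI / L_e² = π² × 10100×10³ × 8.559 / 85.40² = 1.170×10^5 lb
Factor of safety n = P_cr / P = 116.99 / 64.9 = 1.80

n ≈ 1.80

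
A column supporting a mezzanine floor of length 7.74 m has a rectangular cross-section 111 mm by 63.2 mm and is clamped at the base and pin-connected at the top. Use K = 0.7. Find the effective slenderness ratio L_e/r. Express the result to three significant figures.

λ ≈ 297

For a rectangle r_min = b/√12 = 63.2/√12 = 18.24 mm
L_e = K·L = 0.7 × 7.74 m = 5.418 m = 5418.0 mm
λ = L_e / r_min = 5418.0 / 18.24 = 297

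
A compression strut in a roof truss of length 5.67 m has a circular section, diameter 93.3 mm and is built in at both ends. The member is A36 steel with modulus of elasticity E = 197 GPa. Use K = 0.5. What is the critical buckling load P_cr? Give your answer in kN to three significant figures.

I = πd⁴/64 = π×93.3⁴/64 = 3.720×10^6 mm⁴
I = 3.720×10^6 mm⁴ = 3.720×10^-6 m⁴
Effective length L_e = K·L = 0.5 × 5.67 = 2.835 m
P_cr = π²EI / L_e² = π² × 197×10⁹ × 3.720×10^-6 / 2.835² = 8.998×10^5 N

P_cr ≈ 900 kN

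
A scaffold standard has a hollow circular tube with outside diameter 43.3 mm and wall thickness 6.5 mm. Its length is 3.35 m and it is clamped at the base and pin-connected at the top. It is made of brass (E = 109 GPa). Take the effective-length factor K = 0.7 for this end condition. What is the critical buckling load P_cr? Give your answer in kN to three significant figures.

P_cr ≈ 25.7 kN

Inner diameter d_i = 43.3 − 2×6.5 = 30.30 mm
I = π(d_o⁴ − d_i⁴)/64 = π(43.3⁴ − 30.30⁴)/64 = 1.312×10^5 mm⁴
I = 1.312×10^5 mm⁴ = 1.312×10^-7 m⁴
Effective length L_e = K·L = 0.7 × 3.35 = 2.345 m
P_cr = π²EI / L_e² = π² × 109×10⁹ × 1.312×10^-7 / 2.345² = 2.566×10^4 N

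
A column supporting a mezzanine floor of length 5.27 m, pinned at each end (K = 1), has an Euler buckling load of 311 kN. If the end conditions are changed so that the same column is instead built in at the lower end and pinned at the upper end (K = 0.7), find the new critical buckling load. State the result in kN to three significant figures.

P_cr ≈ 635 kN

P_cr ∝ 1/K², so P_cr,new = P_cr,old × (K_old/K_new)² = 311 × (1/0.7)²
= 311 × 2.041 = 635 kN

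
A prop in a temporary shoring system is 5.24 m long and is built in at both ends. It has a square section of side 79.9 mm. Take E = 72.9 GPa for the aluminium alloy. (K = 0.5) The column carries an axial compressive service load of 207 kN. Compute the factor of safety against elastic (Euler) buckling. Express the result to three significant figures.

n ≈ 1.72

I = a⁴/12 = 79.9⁴/12 = 3.396×10^6 mm⁴
I = 3.396×10^6 mm⁴ = 3.396×10^-6 m⁴
Effective length L_e = K·L = 0.5 × 5.24 = 2.620 m
P_cr = π²EI / L_e² = π² × 72.9×10⁹ × 3.396×10^-6 / 2.620² = 3.560×10^5 N
Factor of safety n = P_cr / P = 355.98 / 207 = 1.72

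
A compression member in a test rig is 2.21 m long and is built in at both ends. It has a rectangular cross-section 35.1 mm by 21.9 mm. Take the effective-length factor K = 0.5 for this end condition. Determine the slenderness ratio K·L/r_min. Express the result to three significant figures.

λ ≈ 175

For a rectangle r_min = b/√12 = 21.9/√12 = 6.322 mm
L_e = K·L = 0.5 × 2.21 m = 1.105 m = 1105.0 mm
λ = L_e / r_min = 1105.0 / 6.322 = 175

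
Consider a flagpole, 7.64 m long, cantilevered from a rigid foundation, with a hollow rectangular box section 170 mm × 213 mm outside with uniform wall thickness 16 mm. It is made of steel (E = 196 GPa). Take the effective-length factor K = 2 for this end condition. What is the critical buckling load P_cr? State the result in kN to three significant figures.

P_cr ≈ 394 kN

Inner dimensions: h_i = 213 − 2×16 = 181.0 mm, b_i = 170 − 2×16 = 138.0 mm
Weak-axis I_min = (h_o·b_o³ − h_i·b_i³)/12 with b_o = 170, b_i = 138.0 mm (shorter outer/inner sides).
I_min = (213×170³ − 181.0×138.0³)/12 = 4.757×10^7 mm⁴
I = 4.757×10^7 mm⁴ = 4.757×10^-5 m⁴
Effective length L_e = K·L = 2 × 7.64 = 15.28 m
P_cr = π²EI / L_e² = π² × 196×10⁹ × 4.757×10^-5 / 15.28² = 3.941×10^5 N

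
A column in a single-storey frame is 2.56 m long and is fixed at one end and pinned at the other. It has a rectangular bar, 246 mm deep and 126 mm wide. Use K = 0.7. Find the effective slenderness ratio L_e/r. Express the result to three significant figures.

λ ≈ 49.3

Buckling occurs about the weak axis: I_min = h·b³/12 with b = 126 mm (the shorter side).
I_min = 246×126³/12 = 4.101×10^7 mm⁴
A = 3.100×10^4 mm²;  r_min = √(I/A) = √(4.101×10^7/3.100×10^4) = 36.37 mm
L_e = K·L = 0.7 × 2.56 m = 1.792 m = 1792.0 mm
λ = L_e / r_min = 1792.0 / 36.37 = 49.3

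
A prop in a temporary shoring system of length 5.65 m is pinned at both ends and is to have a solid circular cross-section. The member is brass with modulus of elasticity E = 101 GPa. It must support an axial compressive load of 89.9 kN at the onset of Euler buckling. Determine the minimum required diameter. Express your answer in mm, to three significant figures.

d ≈ 87.5 mm

L_e = K·L = 1 × 5.65 = 5.650 m
Required I = P_cr·L_e²/(π²E) = 8.990×10^4 × 5.650² / (π² × 1.01×10^11) = 2.879×10^-6 m⁴
I_req = 2.879×10^6 mm⁴
Solid circle: I = πd⁴/64  ⇒  d = (64I/π)^(1/4) = (64×2.879×10^6/π)^(1/4) = 87.5 mm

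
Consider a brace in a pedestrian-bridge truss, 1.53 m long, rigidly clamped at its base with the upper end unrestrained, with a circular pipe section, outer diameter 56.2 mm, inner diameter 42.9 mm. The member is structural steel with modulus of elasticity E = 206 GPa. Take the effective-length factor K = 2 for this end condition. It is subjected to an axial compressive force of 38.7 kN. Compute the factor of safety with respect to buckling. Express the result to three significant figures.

n ≈ 1.81

d_o = 56.2 mm, d_i = 42.9 mm
I = π(d_o⁴ − d_i⁴)/64 = π(56.2⁴ − 42.90⁴)/64 = 3.234×10^5 mm⁴
I = 3.234×10^5 mm⁴ = 3.234×10^-7 m⁴
Effective length L_e = K·L = 2 × 1.53 = 3.060 m
P_cr = π²EI / L_e² = π² × 206×10⁹ × 3.234×10^-7 / 3.060² = 7.022×10^4 N
Factor of safety n = P_cr / P = 70.225 / 38.7 = 1.81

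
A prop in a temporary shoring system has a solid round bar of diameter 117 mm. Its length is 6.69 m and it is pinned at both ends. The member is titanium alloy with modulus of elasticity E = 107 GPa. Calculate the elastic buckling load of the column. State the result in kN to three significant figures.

I = πd⁴/64 = π×117⁴/64 = 9.198×10^6 mm⁴
I = 9.198×10^6 mm⁴ = 9.198×10^-6 m⁴
Effective length L_e = K·L = 1 × 6.69 = 6.690 m
P_cr = π²EI / L_e² = π² × 107×10⁹ × 9.198×10^-6 / 6.690² = 2.170×10^5 N

P_cr ≈ 217 kN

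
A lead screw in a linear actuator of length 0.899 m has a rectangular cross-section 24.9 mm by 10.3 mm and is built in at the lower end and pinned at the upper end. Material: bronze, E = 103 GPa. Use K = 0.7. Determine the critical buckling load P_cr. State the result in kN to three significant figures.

P_cr ≈ 5.82 kN

Buckling occurs about the weak axis: I_min = h·b³/12 with b = 10.3 mm (the shorter side).
I_min = 24.9×10.3³/12 = 2.267×10^3 mm⁴
I = 2.267×10^3 mm⁴ = 2.267×10^-9 m⁴
Effective length L_e = K·L = 0.7 × 0.899 = 0.6293 m
P_cr = π²EI / L_e² = π² × 103×10⁹ × 2.267×10^-9 / 0.6293² = 5.820×10^3 N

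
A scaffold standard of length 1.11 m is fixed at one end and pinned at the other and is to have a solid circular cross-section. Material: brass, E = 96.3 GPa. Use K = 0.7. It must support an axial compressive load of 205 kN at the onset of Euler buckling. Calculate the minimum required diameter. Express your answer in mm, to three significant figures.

L_e = K·L = 0.7 × 1.11 = 0.7770 m
Required I = P_cr·L_e²/(π²E) = 2.050×10^5 × 0.7770² / (π² × 9.63×10^10) = 1.302×10^-7 m⁴
I_req = 1.302×10^5 mm⁴
Solid circle: I = πd⁴/64  ⇒  d = (64I/π)^(1/4) = (64×1.302×10^5/π)^(1/4) = 40.4 mm

d ≈ 40.4 mm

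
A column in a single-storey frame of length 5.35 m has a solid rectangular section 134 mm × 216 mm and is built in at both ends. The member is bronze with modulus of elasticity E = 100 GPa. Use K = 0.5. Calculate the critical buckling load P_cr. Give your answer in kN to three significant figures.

P_cr ≈ 5970 kN

Buckling occurs about the weak axis: I_min = h·b³/12 with b = 134 mm (the shorter side).
I_min = 216×134³/12 = 4.331×10^7 mm⁴
I = 4.331×10^7 mm⁴ = 4.331×10^-5 m⁴
Effective length L_e = K·L = 0.5 × 5.35 = 2.675 m
P_cr = π²EI / L_e² = π² × 100×10⁹ × 4.331×10^-5 / 2.675² = 5.974×10^6 N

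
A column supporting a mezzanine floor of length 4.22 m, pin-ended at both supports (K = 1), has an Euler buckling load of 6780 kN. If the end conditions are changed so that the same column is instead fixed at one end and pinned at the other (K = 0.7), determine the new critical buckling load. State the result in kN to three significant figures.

P_cr ∝ 1/K², so P_cr,new = P_cr,old × (K_old/K_new)² = 6780 × (1/0.7)²
= 6780 × 2.041 = 13800 kN

P_cr ≈ 13800 kN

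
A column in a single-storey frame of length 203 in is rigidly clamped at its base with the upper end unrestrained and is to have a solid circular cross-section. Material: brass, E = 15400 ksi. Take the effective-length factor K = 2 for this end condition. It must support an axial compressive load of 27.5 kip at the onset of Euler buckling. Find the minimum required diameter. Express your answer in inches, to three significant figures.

L_e = K·L = 2 × 203 = 406.0 in
Required I = P_cr·L_e²/(π²E) = 2.750×10^4 × 406.0² / (π² × 1.54×10^7) = 29.82 in⁴
Solid circle: I = πd⁴/64  ⇒  d = (64I/π)^(1/4) = (64×29.82/π)^(1/4) = 4.96 in

d ≈ 4.96 in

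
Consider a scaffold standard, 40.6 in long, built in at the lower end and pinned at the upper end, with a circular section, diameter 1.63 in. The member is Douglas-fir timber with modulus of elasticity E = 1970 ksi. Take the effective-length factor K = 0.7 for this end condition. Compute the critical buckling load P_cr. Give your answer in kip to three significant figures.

I = πd⁴/64 = π×1.63⁴/64 = 0.3465 in⁴
Effective length L_e = K·L = 0.7 × 40.6 = 28.42 in
P_cr = π²EI / L_e² = π² × 1970×10³ × 0.3465 / 28.42² = 8.341×10^3 lb

P_cr ≈ 8.34 kip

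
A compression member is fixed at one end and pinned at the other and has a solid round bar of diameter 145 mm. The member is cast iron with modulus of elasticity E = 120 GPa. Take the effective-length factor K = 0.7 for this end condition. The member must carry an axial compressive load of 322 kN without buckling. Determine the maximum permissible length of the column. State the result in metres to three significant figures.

I = πd⁴/64 = π×145⁴/64 = 2.170×10^7 mm⁴
I = 2.170×10^-5 m⁴
At the buckling limit P_cr = P = 3.220×10^5 N
From P_cr = π²EI/(K·L)²:  L = (1/K)·√(π²EI/P_cr) = (1/0.7)·√(π²×1.20×10^11×2.170×10^-5/3.220×10^5)
L = 12.8 m

L_max ≈ 12.8 m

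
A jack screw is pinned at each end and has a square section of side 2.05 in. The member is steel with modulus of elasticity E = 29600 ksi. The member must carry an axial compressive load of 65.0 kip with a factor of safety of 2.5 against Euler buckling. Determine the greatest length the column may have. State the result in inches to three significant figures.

L_max ≈ 51.4 in

I = a⁴/12 = 2.05⁴/12 = 1.472 in⁴
Required critical load P_cr = n·P = 2.5 × 65.0 = 162.5 kip = 1.625×10^5 lb
From P_cr = π²EI/(K·L)²:  L = (1/K)·√(π²EI/P_cr) = (1/1)·√(π²×2.96×10^7×1.472/1.625×10^5)
L = 51.4 in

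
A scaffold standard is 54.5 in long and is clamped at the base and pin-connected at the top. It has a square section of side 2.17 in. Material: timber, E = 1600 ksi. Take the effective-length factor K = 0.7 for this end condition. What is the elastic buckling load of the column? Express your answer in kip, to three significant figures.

P_cr ≈ 20.0 kip

I = a⁴/12 = 2.17⁴/12 = 1.848 in⁴
Effective length L_e = K·L = 0.7 × 54.5 = 38.15 in
P_cr = π²EI / L_e² = π² × 1600×10³ × 1.848 / 38.15² = 2.005×10^4 lb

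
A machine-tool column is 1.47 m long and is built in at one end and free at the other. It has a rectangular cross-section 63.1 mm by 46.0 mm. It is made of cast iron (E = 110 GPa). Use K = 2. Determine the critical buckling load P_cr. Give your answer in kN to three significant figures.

P_cr ≈ 64.3 kN

Buckling occurs about the weak axis: I_min = h·b³/12 with b = 46.0 mm (the shorter side).
I_min = 63.1×46.0³/12 = 5.118×10^5 mm⁴
I = 5.118×10^5 mm⁴ = 5.118×10^-7 m⁴
Effective length L_e = K·L = 2 × 1.47 = 2.940 m
P_cr = π²EI / L_e² = π² × 110×10⁹ × 5.118×10^-7 / 2.940² = 6.429×10^4 N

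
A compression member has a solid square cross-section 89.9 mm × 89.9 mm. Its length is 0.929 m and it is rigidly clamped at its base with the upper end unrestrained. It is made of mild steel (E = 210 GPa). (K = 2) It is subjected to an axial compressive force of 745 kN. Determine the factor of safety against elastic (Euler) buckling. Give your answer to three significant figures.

n ≈ 4.39

I = a⁴/12 = 89.9⁴/12 = 5.443×10^6 mm⁴
I = 5.443×10^6 mm⁴ = 5.443×10^-6 m⁴
Effective length L_e = K·L = 2 × 0.929 = 1.858 m
P_cr = π²EI / L_e² = π² × 210×10⁹ × 5.443×10^-6 / 1.858² = 3.268×10^6 N
Factor of safety n = P_cr / P = 3268.0 / 745 = 4.39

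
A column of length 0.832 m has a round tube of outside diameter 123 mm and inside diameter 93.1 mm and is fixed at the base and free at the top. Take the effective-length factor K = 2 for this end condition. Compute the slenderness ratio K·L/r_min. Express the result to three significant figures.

λ ≈ 43.1

d_o = 123 mm, d_i = 93.1 mm
I = π(d_o⁴ − d_i⁴)/64 = π(123⁴ − 93.10⁴)/64 = 7.548×10^6 mm⁴
A = 5.075×10^3 mm²;  r_min = √(I/A) = √(7.548×10^6/5.075×10^3) = 38.57 mm
L_e = K·L = 2 × 0.832 m = 1.664 m = 1664.0 mm
λ = L_e / r_min = 1664.0 / 38.57 = 43.1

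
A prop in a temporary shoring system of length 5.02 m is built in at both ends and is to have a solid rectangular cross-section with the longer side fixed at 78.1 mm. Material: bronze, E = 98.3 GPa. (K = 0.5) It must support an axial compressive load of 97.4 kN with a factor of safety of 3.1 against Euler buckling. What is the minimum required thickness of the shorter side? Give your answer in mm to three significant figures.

b ≈ 67.0 mm

Required P_cr = n·P = 3.1 × 97.4 = 301.9 kN
L_e = K·L = 0.5 × 5.02 = 2.510 m
Required I = P_cr·L_e²/(π²E) = 3.019×10^5 × 2.510² / (π² × 9.83×10^10) = 1.961×10^-6 m⁴
I_req = 1.961×10^6 mm⁴
Rectangle, weak axis: I_min = h·b³/12 with h = 78.1 mm fixed  ⇒  b = (12I/h)^(1/3) = 67.0 mm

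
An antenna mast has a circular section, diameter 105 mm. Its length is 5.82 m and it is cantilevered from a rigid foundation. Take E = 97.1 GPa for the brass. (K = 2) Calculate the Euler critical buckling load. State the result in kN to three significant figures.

I = πd⁴/64 = π×105⁴/64 = 5.967×10^6 mm⁴
I = 5.967×10^6 mm⁴ = 5.967×10^-6 m⁴
Effective length L_e = K·L = 2 × 5.82 = 11.64 m
P_cr = π²EI / L_e² = π² × 97.1×10⁹ × 5.967×10^-6 / 11.64² = 4.220×10^4 N

P_cr ≈ 42.2 kN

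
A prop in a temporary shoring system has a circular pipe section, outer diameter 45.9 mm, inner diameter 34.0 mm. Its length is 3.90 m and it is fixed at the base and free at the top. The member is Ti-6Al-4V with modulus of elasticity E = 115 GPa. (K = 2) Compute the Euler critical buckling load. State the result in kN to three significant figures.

d_o = 45.9 mm, d_i = 34.0 mm
I = π(d_o⁴ − d_i⁴)/64 = π(45.9⁴ − 34.00⁴)/64 = 1.523×10^5 mm⁴
I = 1.523×10^5 mm⁴ = 1.523×10^-7 m⁴
Effective length L_e = K·L = 2 × 3.90 = 7.800 m
P_cr = π²EI / L_e² = π² × 115×10⁹ × 1.523×10^-7 / 7.800² = 2.841×10^3 N

P_cr ≈ 2.84 kN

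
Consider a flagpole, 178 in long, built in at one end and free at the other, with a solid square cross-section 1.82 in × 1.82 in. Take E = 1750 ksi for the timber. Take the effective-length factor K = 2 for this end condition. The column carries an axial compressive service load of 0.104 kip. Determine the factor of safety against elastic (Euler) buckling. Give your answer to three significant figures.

I = a⁴/12 = 1.82⁴/12 = 0.9143 in⁴
Effective length L_e = K·L = 2 × 178 = 356.0 in
P_cr = π²EI / L_e² = π² × 1750×10³ × 0.9143 / 356.0² = 124.6 lb
Factor of safety n = P_cr / P = 0.12461 / 0.104 = 1.20

n ≈ 1.20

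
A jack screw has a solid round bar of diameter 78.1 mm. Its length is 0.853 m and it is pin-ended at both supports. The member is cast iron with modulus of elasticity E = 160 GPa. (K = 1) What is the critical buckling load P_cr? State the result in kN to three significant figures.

P_cr ≈ 3960 kN

I = πd⁴/64 = π×78.1⁴/64 = 1.826×10^6 mm⁴
I = 1.826×10^6 mm⁴ = 1.826×10^-6 m⁴
Effective length L_e = K·L = 1 × 0.853 = 0.8530 m
P_cr = π²EI / L_e² = π² × 160×10⁹ × 1.826×10^-6 / 0.8530² = 3.964×10^6 N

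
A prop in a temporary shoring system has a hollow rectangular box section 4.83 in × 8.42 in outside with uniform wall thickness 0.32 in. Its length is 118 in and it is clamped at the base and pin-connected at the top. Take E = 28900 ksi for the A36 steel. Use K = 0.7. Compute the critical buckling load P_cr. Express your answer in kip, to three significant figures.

Inner dimensions: h_i = 8.42 − 2×0.32 = 7.780 in, b_i = 4.83 − 2×0.32 = 4.190 in
Weak-axis I_min = (h_o·b_o³ − h_i·b_i³)/12 with b_o = 4.83, b_i = 4.190 in (shorter outer/inner sides).
I_min = (8.42×4.83³ − 7.780×4.190³)/12 = 31.37 in⁴
Effective length L_e = K·L = 0.7 × 118 = 82.60 in
P_cr = π²EI / L_e² = π² × 28900×10³ × 31.37 / 82.60² = 1.312×10^6 lb

P_cr ≈ 1310 kip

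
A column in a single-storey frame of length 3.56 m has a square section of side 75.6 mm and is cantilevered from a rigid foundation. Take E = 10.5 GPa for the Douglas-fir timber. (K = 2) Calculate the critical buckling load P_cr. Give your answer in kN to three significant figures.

I = a⁴/12 = 75.6⁴/12 = 2.722×10^6 mm⁴
I = 2.722×10^6 mm⁴ = 2.722×10^-6 m⁴
Effective length L_e = K·L = 2 × 3.56 = 7.120 m
P_cr = π²EI / L_e² = π² × 10.5×10⁹ × 2.722×10^-6 / 7.120² = 5.565×10^3 N

P_cr ≈ 5.56 kN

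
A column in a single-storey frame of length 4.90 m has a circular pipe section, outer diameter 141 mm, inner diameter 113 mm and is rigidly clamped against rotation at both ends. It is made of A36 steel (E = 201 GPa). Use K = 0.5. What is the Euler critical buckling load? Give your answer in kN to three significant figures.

d_o = 141 mm, d_i = 113 mm
I = π(d_o⁴ − d_i⁴)/64 = π(141⁴ − 113.0⁴)/64 = 1.140×10^7 mm⁴
I = 1.140×10^7 mm⁴ = 1.140×10^-5 m⁴
Effective length L_e = K·L = 0.5 × 4.90 = 2.450 m
P_cr = π²EI / L_e² = π² × 201×10⁹ × 1.140×10^-5 / 2.450² = 3.767×10^6 N

P_cr ≈ 3770 kN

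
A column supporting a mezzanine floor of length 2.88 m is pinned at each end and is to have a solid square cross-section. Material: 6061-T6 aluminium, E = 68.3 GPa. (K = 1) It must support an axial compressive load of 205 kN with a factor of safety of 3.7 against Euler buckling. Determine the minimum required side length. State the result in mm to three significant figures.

a ≈ 103 mm

Required P_cr = n·P = 3.7 × 205 = 758.5 kN
L_e = K·L = 1 × 2.88 = 2.880 m
Required I = P_cr·L_e²/(π²E) = 7.585×10^5 × 2.880² / (π² × 6.83×10^10) = 9.333×10^-6 m⁴
I_req = 9.333×10^6 mm⁴
Solid square: I = a⁴/12  ⇒  a = (12I)^(1/4) = (12×9.333×10^6)^(1/4) = 103 mm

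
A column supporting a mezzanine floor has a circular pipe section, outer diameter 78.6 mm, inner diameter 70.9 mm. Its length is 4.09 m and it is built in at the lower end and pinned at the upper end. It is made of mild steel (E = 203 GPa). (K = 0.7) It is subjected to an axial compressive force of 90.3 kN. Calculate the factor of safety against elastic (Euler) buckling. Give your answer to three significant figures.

n ≈ 1.71

d_o = 78.6 mm, d_i = 70.9 mm
I = π(d_o⁴ − d_i⁴)/64 = π(78.6⁴ − 70.90⁴)/64 = 6.331×10^5 mm⁴
I = 6.331×10^5 mm⁴ = 6.331×10^-7 m⁴
Effective length L_e = K·L = 0.7 × 4.09 = 2.863 m
P_cr = π²EI / L_e² = π² × 203×10⁹ × 6.331×10^-7 / 2.863² = 1.548×10^5 N
Factor of safety n = P_cr / P = 154.76 / 90.3 = 1.71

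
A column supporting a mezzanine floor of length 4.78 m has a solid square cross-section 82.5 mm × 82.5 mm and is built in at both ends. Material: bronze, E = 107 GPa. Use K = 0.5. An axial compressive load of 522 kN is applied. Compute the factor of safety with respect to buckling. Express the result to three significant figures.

I = a⁴/12 = 82.5⁴/12 = 3.860×10^6 mm⁴
I = 3.860×10^6 mm⁴ = 3.860×10^-6 m⁴
Effective length L_e = K·L = 0.5 × 4.78 = 2.390 m
P_cr = π²EI / L_e² = π² × 107×10⁹ × 3.860×10^-6 / 2.390² = 7.137×10^5 N
Factor of safety n = P_cr / P = 713.71 / 522 = 1.37

n ≈ 1.37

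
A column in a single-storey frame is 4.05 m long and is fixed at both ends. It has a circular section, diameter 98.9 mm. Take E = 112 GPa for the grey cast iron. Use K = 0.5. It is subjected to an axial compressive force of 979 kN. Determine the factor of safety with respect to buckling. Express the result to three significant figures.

n ≈ 1.29

I = πd⁴/64 = π×98.9⁴/64 = 4.696×10^6 mm⁴
I = 4.696×10^6 mm⁴ = 4.696×10^-6 m⁴
Effective length L_e = K·L = 0.5 × 4.05 = 2.025 m
P_cr = π²EI / L_e² = π² × 112×10⁹ × 4.696×10^-6 / 2.025² = 1.266×10^6 N
Factor of safety n = P_cr / P = 1266.0 / 979 = 1.29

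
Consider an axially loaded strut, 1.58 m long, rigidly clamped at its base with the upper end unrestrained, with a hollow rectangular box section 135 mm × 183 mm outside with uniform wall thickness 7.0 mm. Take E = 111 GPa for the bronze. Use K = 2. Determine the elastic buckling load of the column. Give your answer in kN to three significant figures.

P_cr ≈ 1380 kN

Inner dimensions: h_i = 183 − 2×7.0 = 169.0 mm, b_i = 135 − 2×7.0 = 121.0 mm
Weak-axis I_min = (h_o·b_o³ − h_i·b_i³)/12 with b_o = 135, b_i = 121.0 mm (shorter outer/inner sides).
I_min = (183×135³ − 169.0×121.0³)/12 = 1.257×10^7 mm⁴
I = 1.257×10^7 mm⁴ = 1.257×10^-5 m⁴
Effective length L_e = K·L = 2 × 1.58 = 3.160 m
P_cr = π²EI / L_e² = π² × 111×10⁹ × 1.257×10^-5 / 3.160² = 1.379×10^6 N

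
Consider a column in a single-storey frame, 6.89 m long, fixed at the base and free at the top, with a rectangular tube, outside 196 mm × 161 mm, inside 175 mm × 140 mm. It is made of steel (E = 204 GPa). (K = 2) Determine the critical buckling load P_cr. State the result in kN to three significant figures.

P_cr ≈ 298 kN

Weak-axis I_min = (h_o·b_o³ − h_i·b_i³)/12 with b_o = 161, b_i = 140.0 mm (shorter outer/inner sides).
I_min = (196×161³ − 175.0×140.0³)/12 = 2.815×10^7 mm⁴
I = 2.815×10^7 mm⁴ = 2.815×10^-5 m⁴
Effective length L_e = K·L = 2 × 6.89 = 13.78 m
P_cr = π²EI / L_e² = π² × 204×10⁹ × 2.815×10^-5 / 13.78² = 2.984×10^5 N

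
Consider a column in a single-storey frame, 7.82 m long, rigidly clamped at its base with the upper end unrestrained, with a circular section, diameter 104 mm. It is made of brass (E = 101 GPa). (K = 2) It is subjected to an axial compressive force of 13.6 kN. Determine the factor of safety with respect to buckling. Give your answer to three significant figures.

I = πd⁴/64 = π×104⁴/64 = 5.743×10^6 mm⁴
I = 5.743×10^6 mm⁴ = 5.743×10^-6 m⁴
Effective length L_e = K·L = 2 × 7.82 = 15.64 m
P_cr = π²EI / L_e² = π² × 101×10⁹ × 5.743×10^-6 / 15.64² = 2.340×10^4 N
Factor of safety n = P_cr / P = 23.402 / 13.6 = 1.72

n ≈ 1.72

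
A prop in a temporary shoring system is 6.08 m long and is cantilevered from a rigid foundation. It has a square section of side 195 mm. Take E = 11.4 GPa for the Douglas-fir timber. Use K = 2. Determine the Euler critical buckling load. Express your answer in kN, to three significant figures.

P_cr ≈ 91.7 kN

I = a⁴/12 = 195⁴/12 = 1.205×10^8 mm⁴
I = 1.205×10^8 mm⁴ = 1.205×10^-4 m⁴
Effective length L_e = K·L = 2 × 6.08 = 12.16 m
P_cr = π²EI / L_e² = π² × 11.4×10⁹ × 1.205×10^-4 / 12.16² = 9.168×10^4 N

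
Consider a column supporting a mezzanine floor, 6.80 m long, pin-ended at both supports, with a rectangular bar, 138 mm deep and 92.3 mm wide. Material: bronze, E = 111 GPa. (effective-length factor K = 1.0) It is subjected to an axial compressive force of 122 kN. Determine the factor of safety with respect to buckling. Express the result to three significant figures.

n ≈ 1.76

Buckling occurs about the weak axis: I_min = h·b³/12 with b = 92.3 mm (the shorter side).
I_min = 138×92.3³/12 = 9.043×10^6 mm⁴
I = 9.043×10^6 mm⁴ = 9.043×10^-6 m⁴
Effective length L_e = K·L = 1 × 6.80 = 6.800 m
P_cr = π²EI / L_e² = π² × 111×10⁹ × 9.043×10^-6 / 6.800² = 2.142×10^5 N
Factor of safety n = P_cr / P = 214.24 / 122 = 1.76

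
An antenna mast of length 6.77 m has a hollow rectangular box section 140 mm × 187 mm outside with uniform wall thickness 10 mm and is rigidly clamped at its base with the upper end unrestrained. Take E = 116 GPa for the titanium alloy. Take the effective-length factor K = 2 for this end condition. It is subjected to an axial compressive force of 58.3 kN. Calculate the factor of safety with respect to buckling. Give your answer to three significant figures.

Inner dimensions: h_i = 187 − 2×10 = 167.0 mm, b_i = 140 − 2×10 = 120.0 mm
Weak-axis I_min = (h_o·b_o³ − h_i·b_i³)/12 with b_o = 140, b_i = 120.0 mm (shorter outer/inner sides).
I_min = (187×140³ − 167.0×120.0³)/12 = 1.871×10^7 mm⁴
I = 1.871×10^7 mm⁴ = 1.871×10^-5 m⁴
Effective length L_e = K·L = 2 × 6.77 = 13.54 m
P_cr = π²EI / L_e² = π² × 116×10⁹ × 1.871×10^-5 / 13.54² = 1.169×10^5 N
Factor of safety n = P_cr / P = 116.86 / 58.3 = 2.00

n ≈ 2.00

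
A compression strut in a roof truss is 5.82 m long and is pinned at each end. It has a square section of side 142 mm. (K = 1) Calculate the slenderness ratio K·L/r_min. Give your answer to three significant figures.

For a square r = a/√12 = 142/√12 = 40.99 mm
L_e = K·L = 1 × 5.82 m = 5.820 m = 5820.0 mm
λ = L_e / r_min = 5820.0 / 40.99 = 142

λ ≈ 142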